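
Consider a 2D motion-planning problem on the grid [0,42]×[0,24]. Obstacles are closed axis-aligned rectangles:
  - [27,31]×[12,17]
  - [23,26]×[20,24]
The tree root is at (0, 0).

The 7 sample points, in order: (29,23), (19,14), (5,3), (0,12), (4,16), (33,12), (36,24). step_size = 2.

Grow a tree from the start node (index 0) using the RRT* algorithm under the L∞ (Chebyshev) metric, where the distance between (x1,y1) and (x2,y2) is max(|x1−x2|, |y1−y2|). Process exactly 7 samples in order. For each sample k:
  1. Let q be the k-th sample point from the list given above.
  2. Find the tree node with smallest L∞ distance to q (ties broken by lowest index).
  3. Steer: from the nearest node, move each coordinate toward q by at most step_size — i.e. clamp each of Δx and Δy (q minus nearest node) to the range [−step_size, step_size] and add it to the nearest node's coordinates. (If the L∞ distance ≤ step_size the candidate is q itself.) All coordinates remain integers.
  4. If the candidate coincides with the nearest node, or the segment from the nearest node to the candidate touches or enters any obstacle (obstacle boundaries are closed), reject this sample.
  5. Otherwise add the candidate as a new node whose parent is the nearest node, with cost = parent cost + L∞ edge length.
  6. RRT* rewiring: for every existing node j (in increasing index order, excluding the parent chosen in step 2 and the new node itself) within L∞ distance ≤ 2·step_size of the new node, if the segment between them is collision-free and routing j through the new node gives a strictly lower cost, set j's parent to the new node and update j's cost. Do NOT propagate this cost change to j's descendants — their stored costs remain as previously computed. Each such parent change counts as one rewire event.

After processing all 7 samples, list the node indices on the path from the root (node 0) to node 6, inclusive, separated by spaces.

1. q=(29,23) nearest=0 d=29 new=(2,2) → add node 1 parent=0 cost=2
2. q=(19,14) nearest=1 d=17 new=(4,4) → add node 2 parent=1 cost=4
3. q=(5,3) nearest=2 d=1 new=(5,3) → add node 3 parent=2 cost=5
4. q=(0,12) nearest=2 d=8 new=(2,6) → add node 4 parent=2 cost=6
5. q=(4,16) nearest=4 d=10 new=(4,8) → add node 5 parent=4 cost=8
6. q=(33,12) nearest=3 d=28 new=(7,5) → add node 6 parent=3 cost=7
7. q=(36,24) nearest=6 d=29 new=(9,7) → add node 7 parent=6 cost=9

Path: 0 1 2 3 6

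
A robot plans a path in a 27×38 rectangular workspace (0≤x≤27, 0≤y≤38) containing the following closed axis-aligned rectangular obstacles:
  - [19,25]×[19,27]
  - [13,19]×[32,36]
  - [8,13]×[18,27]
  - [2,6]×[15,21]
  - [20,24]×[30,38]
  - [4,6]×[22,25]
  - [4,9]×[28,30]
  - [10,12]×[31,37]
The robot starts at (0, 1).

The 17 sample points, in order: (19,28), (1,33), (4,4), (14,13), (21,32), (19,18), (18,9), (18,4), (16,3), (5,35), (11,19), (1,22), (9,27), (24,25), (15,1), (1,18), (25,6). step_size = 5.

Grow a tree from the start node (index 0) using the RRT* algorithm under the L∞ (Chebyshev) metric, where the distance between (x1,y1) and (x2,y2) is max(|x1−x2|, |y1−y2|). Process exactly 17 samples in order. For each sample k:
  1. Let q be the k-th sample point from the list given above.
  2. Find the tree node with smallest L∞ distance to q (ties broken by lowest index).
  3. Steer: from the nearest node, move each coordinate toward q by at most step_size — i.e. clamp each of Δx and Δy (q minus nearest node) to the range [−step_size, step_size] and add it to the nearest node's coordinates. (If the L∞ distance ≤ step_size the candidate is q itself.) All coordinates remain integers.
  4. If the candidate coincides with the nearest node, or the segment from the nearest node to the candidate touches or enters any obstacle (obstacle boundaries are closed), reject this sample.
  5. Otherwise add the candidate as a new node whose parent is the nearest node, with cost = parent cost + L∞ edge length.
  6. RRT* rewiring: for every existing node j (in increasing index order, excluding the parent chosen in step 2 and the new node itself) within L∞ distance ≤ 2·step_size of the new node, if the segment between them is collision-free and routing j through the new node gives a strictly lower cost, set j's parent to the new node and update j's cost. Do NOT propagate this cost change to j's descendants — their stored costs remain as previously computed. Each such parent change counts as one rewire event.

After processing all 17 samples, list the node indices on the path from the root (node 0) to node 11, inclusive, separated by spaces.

1. q=(19,28) nearest=0 d=27 new=(5,6) → add node 1 parent=0 cost=5
2. q=(1,33) nearest=1 d=27 new=(1,11) → add node 2 parent=1 cost=10
3. q=(4,4) nearest=1 d=2 new=(4,4) → add node 3 parent=1 cost=7
4. q=(14,13) nearest=1 d=9 new=(10,11) → add node 4 parent=1 cost=10
5. q=(21,32) nearest=2 d=21 new=(6,16) → blocked by [2,6]×[15,21], reject
6. q=(19,18) nearest=4 d=9 new=(15,16) → add node 5 parent=4 cost=15
7. q=(18,9) nearest=5 d=7 new=(18,11) → add node 6 parent=5 cost=20
8. q=(18,4) nearest=6 d=7 new=(18,6) → add node 7 parent=6 cost=25
9. q=(16,3) nearest=7 d=3 new=(16,3) → add node 8 parent=7 cost=28
10. q=(5,35) nearest=5 d=19 new=(10,21) → blocked by [8,13]×[18,27], reject
11. q=(11,19) nearest=5 d=4 new=(11,19) → blocked by [8,13]×[18,27], reject
12. q=(1,22) nearest=2 d=11 new=(1,16) → add node 9 parent=2 cost=15
13. q=(9,27) nearest=5 d=11 new=(10,21) → blocked by [8,13]×[18,27], reject
14. q=(24,25) nearest=5 d=9 new=(20,21) → blocked by [19,25]×[19,27], reject
15. q=(15,1) nearest=8 d=2 new=(15,1) → add node 10 parent=8 cost=30
16. q=(1,18) nearest=9 d=2 new=(1,18) → add node 11 parent=9 cost=17
17. q=(25,6) nearest=6 d=7 new=(23,6) → add node 12 parent=6 cost=25

Path: 0 1 2 9 11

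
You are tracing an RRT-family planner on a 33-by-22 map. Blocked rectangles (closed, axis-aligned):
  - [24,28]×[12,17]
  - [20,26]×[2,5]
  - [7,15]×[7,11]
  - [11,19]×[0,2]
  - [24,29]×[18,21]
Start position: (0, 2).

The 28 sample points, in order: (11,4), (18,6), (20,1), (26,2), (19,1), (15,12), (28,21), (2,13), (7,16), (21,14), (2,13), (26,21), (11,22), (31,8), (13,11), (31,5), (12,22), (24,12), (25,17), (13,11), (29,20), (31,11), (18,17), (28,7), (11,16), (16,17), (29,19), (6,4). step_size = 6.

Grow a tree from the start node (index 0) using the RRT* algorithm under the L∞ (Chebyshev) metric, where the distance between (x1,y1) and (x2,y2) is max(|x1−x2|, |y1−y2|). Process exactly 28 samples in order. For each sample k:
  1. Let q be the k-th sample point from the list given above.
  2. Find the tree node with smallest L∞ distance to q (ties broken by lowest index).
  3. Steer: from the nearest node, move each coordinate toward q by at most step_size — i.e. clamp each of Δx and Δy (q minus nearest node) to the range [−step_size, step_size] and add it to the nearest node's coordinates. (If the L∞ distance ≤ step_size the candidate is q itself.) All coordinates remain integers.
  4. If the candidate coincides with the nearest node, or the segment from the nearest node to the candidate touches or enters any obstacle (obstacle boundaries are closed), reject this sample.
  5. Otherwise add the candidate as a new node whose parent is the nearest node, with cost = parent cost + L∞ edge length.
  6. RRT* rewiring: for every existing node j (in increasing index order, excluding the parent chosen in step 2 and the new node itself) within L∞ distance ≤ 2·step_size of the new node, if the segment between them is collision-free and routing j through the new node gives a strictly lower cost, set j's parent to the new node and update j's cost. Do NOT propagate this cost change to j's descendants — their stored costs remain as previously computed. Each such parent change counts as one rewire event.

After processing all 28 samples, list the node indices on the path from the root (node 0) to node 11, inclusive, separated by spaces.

1. q=(11,4) nearest=0 d=11 new=(6,4) → add node 1 parent=0 cost=6
2. q=(18,6) nearest=1 d=12 new=(12,6) → add node 2 parent=1 cost=12
3. q=(20,1) nearest=2 d=8 new=(18,1) → blocked by [11,19]×[0,2], reject
4. q=(26,2) nearest=2 d=14 new=(18,2) → blocked by [11,19]×[0,2], reject
5. q=(19,1) nearest=2 d=7 new=(18,1) → blocked by [11,19]×[0,2], reject
6. q=(15,12) nearest=2 d=6 new=(15,12) → blocked by [7,15]×[7,11], reject
7. q=(28,21) nearest=2 d=16 new=(18,12) → blocked by [7,15]×[7,11], reject
8. q=(2,13) nearest=1 d=9 new=(2,10) → add node 3 parent=1 cost=12
9. q=(7,16) nearest=3 d=6 new=(7,16) → add node 4 parent=3 cost=18
10. q=(21,14) nearest=2 d=9 new=(18,12) → blocked by [7,15]×[7,11], reject
11. q=(2,13) nearest=3 d=3 new=(2,13) → add node 5 parent=3 cost=15
12. q=(26,21) nearest=2 d=15 new=(18,12) → blocked by [7,15]×[7,11], reject
13. q=(11,22) nearest=4 d=6 new=(11,22) → add node 6 parent=4 cost=24
14. q=(31,8) nearest=2 d=19 new=(18,8) → blocked by [7,15]×[7,11], reject
15. q=(13,11) nearest=2 d=5 new=(13,11) → blocked by [7,15]×[7,11], reject
16. q=(31,5) nearest=2 d=19 new=(18,5) → add node 7 parent=2 cost=18
17. q=(12,22) nearest=6 d=1 new=(12,22) → add node 8 parent=6 cost=25
18. q=(24,12) nearest=7 d=7 new=(24,11) → add node 9 parent=7 cost=24
19. q=(25,17) nearest=9 d=6 new=(25,17) → blocked by [24,28]×[12,17], reject
20. q=(13,11) nearest=2 d=5 new=(13,11) → blocked by [7,15]×[7,11], reject
21. q=(29,20) nearest=9 d=9 new=(29,17) → blocked by [24,28]×[12,17], reject
22. q=(31,11) nearest=9 d=7 new=(30,11) → add node 10 parent=9 cost=30
23. q=(18,17) nearest=8 d=6 new=(18,17) → add node 11 parent=8 cost=31
24. q=(28,7) nearest=9 d=4 new=(28,7) → add node 12 parent=9 cost=28
25. q=(11,16) nearest=4 d=4 new=(11,16) → add node 13 parent=4 cost=22; rewire 11→13 (29<31)
26. q=(16,17) nearest=11 d=2 new=(16,17) → add node 14 parent=11 cost=31
27. q=(29,19) nearest=9 d=8 new=(29,17) → blocked by [24,28]×[12,17], reject
28. q=(6,4) nearest=1 d=0 → coincident, reject

Path: 0 1 3 4 13 11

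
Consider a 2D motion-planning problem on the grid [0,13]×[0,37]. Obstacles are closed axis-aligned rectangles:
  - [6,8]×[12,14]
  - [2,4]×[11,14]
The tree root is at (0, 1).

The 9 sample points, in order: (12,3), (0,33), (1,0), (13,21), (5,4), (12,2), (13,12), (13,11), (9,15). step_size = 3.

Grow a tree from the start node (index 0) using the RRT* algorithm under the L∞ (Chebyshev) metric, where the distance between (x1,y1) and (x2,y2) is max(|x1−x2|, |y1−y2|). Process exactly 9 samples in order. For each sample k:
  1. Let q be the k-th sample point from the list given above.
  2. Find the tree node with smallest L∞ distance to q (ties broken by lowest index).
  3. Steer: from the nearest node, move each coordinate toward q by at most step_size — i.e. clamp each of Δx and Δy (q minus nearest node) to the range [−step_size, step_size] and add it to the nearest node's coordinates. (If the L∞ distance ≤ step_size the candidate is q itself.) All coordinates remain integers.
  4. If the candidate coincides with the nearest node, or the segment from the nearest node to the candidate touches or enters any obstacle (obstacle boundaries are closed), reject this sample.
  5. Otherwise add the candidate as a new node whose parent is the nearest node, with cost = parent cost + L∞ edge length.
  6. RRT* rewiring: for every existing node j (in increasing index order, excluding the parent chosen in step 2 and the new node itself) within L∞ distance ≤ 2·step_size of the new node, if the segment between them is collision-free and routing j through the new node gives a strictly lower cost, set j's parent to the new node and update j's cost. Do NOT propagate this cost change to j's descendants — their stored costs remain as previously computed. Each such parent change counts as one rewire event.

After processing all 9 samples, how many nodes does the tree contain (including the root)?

1. q=(12,3) nearest=0 d=12 new=(3,3) → add node 1 parent=0 cost=3
2. q=(0,33) nearest=1 d=30 new=(0,6) → add node 2 parent=1 cost=6
3. q=(1,0) nearest=0 d=1 new=(1,0) → add node 3 parent=0 cost=1
4. q=(13,21) nearest=2 d=15 new=(3,9) → add node 4 parent=2 cost=9
5. q=(5,4) nearest=1 d=2 new=(5,4) → add node 5 parent=1 cost=5
6. q=(12,2) nearest=5 d=7 new=(8,2) → add node 6 parent=5 cost=8
7. q=(13,12) nearest=5 d=8 new=(8,7) → add node 7 parent=5 cost=8
8. q=(13,11) nearest=7 d=5 new=(11,10) → add node 8 parent=7 cost=11
9. q=(9,15) nearest=8 d=5 new=(9,13) → add node 9 parent=8 cost=14

Node count: 10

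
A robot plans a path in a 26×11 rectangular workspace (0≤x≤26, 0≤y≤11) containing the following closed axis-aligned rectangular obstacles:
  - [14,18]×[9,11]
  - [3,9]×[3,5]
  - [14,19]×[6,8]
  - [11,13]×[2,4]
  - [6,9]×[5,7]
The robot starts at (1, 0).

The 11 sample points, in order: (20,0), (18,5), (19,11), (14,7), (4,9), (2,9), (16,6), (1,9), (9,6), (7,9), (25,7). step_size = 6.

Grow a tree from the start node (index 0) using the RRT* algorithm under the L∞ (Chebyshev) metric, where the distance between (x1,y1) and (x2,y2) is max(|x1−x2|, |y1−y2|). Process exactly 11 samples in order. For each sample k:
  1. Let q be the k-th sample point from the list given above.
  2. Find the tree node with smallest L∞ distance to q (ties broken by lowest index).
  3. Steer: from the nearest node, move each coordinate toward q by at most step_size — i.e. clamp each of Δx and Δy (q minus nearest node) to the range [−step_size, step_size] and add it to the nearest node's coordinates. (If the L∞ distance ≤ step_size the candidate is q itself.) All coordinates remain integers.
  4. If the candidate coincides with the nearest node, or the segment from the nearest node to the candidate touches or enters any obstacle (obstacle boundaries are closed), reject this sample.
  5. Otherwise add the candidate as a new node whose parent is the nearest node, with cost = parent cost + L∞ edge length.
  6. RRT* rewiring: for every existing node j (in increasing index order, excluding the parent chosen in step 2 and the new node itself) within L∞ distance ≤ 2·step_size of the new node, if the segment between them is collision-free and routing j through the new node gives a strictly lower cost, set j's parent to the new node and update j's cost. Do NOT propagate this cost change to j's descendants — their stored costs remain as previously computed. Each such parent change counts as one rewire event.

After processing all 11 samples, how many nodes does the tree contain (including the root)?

Node count: 5

1. q=(20,0) nearest=0 d=19 new=(7,0) → add node 1 parent=0 cost=6
2. q=(18,5) nearest=1 d=11 new=(13,5) → blocked by [11,13]×[2,4], reject
3. q=(19,11) nearest=1 d=12 new=(13,6) → blocked by [11,13]×[2,4], reject
4. q=(14,7) nearest=1 d=7 new=(13,6) → blocked by [11,13]×[2,4], reject
5. q=(4,9) nearest=0 d=9 new=(4,6) → blocked by [3,9]×[3,5], reject
6. q=(2,9) nearest=0 d=9 new=(2,6) → add node 2 parent=0 cost=6
7. q=(16,6) nearest=1 d=9 new=(13,6) → blocked by [11,13]×[2,4], reject
8. q=(1,9) nearest=2 d=3 new=(1,9) → add node 3 parent=2 cost=9
9. q=(9,6) nearest=1 d=6 new=(9,6) → blocked by [3,9]×[3,5], reject
10. q=(7,9) nearest=2 d=5 new=(7,9) → add node 4 parent=2 cost=11
11. q=(25,7) nearest=1 d=18 new=(13,6) → blocked by [11,13]×[2,4], reject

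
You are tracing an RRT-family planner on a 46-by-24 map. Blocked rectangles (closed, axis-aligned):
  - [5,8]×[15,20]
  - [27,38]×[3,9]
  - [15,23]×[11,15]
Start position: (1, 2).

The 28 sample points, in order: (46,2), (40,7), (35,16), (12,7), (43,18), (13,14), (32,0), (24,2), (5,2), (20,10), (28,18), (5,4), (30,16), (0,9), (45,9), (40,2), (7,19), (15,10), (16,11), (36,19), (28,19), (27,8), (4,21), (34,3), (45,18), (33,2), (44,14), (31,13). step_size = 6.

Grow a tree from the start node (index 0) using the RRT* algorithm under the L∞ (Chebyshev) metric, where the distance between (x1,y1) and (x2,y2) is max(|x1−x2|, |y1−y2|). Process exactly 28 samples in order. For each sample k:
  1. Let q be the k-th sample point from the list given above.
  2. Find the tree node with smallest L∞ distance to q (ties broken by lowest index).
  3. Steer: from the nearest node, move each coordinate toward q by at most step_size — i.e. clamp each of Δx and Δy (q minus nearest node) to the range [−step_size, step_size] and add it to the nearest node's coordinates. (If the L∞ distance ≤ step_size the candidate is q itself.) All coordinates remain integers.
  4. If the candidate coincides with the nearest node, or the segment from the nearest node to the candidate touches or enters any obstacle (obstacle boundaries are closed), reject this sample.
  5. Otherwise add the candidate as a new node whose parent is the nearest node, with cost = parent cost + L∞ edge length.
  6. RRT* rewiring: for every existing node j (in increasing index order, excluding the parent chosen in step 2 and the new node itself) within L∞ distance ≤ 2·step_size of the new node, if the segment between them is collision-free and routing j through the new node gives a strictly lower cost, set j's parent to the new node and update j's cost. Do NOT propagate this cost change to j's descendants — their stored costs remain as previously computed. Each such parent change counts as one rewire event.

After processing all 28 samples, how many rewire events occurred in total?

Rewire events: 1

1. q=(46,2) nearest=0 d=45 new=(7,2) → add node 1 parent=0 cost=6
2. q=(40,7) nearest=1 d=33 new=(13,7) → add node 2 parent=1 cost=12
3. q=(35,16) nearest=2 d=22 new=(19,13) → blocked by [15,23]×[11,15], reject
4. q=(12,7) nearest=2 d=1 new=(12,7) → add node 3 parent=2 cost=13
5. q=(43,18) nearest=2 d=30 new=(19,13) → blocked by [15,23]×[11,15], reject
6. q=(13,14) nearest=2 d=7 new=(13,13) → add node 4 parent=2 cost=18
7. q=(32,0) nearest=2 d=19 new=(19,1) → add node 5 parent=2 cost=18
8. q=(24,2) nearest=5 d=5 new=(24,2) → add node 6 parent=5 cost=23
9. q=(5,2) nearest=1 d=2 new=(5,2) → add node 7 parent=1 cost=8
10. q=(20,10) nearest=2 d=7 new=(19,10) → add node 8 parent=2 cost=18
11. q=(28,18) nearest=8 d=9 new=(25,16) → blocked by [15,23]×[11,15], reject
12. q=(5,4) nearest=1 d=2 new=(5,4) → add node 9 parent=1 cost=8; rewire 4→9 (17<18)
13. q=(30,16) nearest=8 d=11 new=(25,16) → blocked by [15,23]×[11,15], reject
14. q=(0,9) nearest=9 d=5 new=(0,9) → add node 10 parent=9 cost=13
15. q=(45,9) nearest=6 d=21 new=(30,8) → blocked by [27,38]×[3,9], reject
16. q=(40,2) nearest=6 d=16 new=(30,2) → add node 11 parent=6 cost=29
17. q=(7,19) nearest=4 d=6 new=(7,19) → blocked by [5,8]×[15,20], reject
18. q=(15,10) nearest=2 d=3 new=(15,10) → add node 12 parent=2 cost=15
19. q=(16,11) nearest=12 d=1 new=(16,11) → blocked by [15,23]×[11,15], reject
20. q=(36,19) nearest=6 d=17 new=(30,8) → blocked by [27,38]×[3,9], reject
21. q=(28,19) nearest=8 d=9 new=(25,16) → blocked by [15,23]×[11,15], reject
22. q=(27,8) nearest=6 d=6 new=(27,8) → blocked by [27,38]×[3,9], reject
23. q=(4,21) nearest=4 d=9 new=(7,19) → blocked by [5,8]×[15,20], reject
24. q=(34,3) nearest=11 d=4 new=(34,3) → blocked by [27,38]×[3,9], reject
25. q=(45,18) nearest=11 d=16 new=(36,8) → blocked by [27,38]×[3,9], reject
26. q=(33,2) nearest=11 d=3 new=(33,2) → add node 13 parent=11 cost=32
27. q=(44,14) nearest=13 d=12 new=(39,8) → blocked by [27,38]×[3,9], reject
28. q=(31,13) nearest=6 d=11 new=(30,8) → blocked by [27,38]×[3,9], reject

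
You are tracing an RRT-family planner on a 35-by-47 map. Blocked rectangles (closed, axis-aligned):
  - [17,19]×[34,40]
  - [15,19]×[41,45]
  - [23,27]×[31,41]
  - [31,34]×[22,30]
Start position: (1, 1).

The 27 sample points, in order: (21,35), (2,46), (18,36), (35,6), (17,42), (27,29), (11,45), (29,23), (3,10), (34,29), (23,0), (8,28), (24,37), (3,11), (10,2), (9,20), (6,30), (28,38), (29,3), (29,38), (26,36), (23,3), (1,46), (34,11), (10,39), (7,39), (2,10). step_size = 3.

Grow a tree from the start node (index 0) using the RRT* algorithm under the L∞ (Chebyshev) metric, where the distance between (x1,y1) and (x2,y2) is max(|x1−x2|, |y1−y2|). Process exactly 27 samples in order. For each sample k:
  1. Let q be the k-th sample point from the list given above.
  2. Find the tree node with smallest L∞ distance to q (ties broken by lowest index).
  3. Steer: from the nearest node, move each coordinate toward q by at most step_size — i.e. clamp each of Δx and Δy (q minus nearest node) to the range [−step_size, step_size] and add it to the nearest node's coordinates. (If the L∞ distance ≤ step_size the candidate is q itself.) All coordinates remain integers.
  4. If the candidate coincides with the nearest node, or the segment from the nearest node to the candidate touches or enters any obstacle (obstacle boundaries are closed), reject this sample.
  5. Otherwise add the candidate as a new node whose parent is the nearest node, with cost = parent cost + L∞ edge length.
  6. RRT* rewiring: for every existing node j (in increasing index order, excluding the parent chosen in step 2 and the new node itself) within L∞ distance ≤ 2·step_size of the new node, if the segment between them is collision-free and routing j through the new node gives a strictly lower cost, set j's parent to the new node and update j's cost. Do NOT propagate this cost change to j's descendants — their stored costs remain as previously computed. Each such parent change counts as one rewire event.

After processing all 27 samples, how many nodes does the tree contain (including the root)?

Node count: 26

1. q=(21,35) nearest=0 d=34 new=(4,4) → add node 1 parent=0 cost=3
2. q=(2,46) nearest=1 d=42 new=(2,7) → add node 2 parent=1 cost=6
3. q=(18,36) nearest=2 d=29 new=(5,10) → add node 3 parent=2 cost=9
4. q=(35,6) nearest=3 d=30 new=(8,7) → add node 4 parent=3 cost=12
5. q=(17,42) nearest=3 d=32 new=(8,13) → add node 5 parent=3 cost=12
6. q=(27,29) nearest=5 d=19 new=(11,16) → add node 6 parent=5 cost=15
7. q=(11,45) nearest=6 d=29 new=(11,19) → add node 7 parent=6 cost=18
8. q=(29,23) nearest=6 d=18 new=(14,19) → add node 8 parent=6 cost=18
9. q=(3,10) nearest=3 d=2 new=(3,10) → add node 9 parent=3 cost=11
10. q=(34,29) nearest=8 d=20 new=(17,22) → add node 10 parent=8 cost=21
11. q=(23,0) nearest=4 d=15 new=(11,4) → add node 11 parent=4 cost=15
12. q=(8,28) nearest=7 d=9 new=(8,22) → add node 12 parent=7 cost=21
13. q=(24,37) nearest=10 d=15 new=(20,25) → add node 13 parent=10 cost=24
14. q=(3,11) nearest=9 d=1 new=(3,11) → add node 14 parent=9 cost=12
15. q=(10,2) nearest=11 d=2 new=(10,2) → add node 15 parent=11 cost=17
16. q=(9,20) nearest=7 d=2 new=(9,20) → add node 16 parent=7 cost=20
17. q=(6,30) nearest=12 d=8 new=(6,25) → add node 17 parent=12 cost=24
18. q=(28,38) nearest=13 d=13 new=(23,28) → add node 18 parent=13 cost=27
19. q=(29,3) nearest=8 d=16 new=(17,16) → add node 19 parent=8 cost=21
20. q=(29,38) nearest=18 d=10 new=(26,31) → blocked by [23,27]×[31,41], reject
21. q=(26,36) nearest=18 d=8 new=(26,31) → blocked by [23,27]×[31,41], reject
22. q=(23,3) nearest=11 d=12 new=(14,3) → add node 20 parent=11 cost=18
23. q=(1,46) nearest=13 d=21 new=(17,28) → add node 21 parent=13 cost=27
24. q=(34,11) nearest=13 d=14 new=(23,22) → add node 22 parent=13 cost=27
25. q=(10,39) nearest=21 d=11 new=(14,31) → add node 23 parent=21 cost=30
26. q=(7,39) nearest=23 d=8 new=(11,34) → add node 24 parent=23 cost=33
27. q=(2,10) nearest=9 d=1 new=(2,10) → add node 25 parent=9 cost=12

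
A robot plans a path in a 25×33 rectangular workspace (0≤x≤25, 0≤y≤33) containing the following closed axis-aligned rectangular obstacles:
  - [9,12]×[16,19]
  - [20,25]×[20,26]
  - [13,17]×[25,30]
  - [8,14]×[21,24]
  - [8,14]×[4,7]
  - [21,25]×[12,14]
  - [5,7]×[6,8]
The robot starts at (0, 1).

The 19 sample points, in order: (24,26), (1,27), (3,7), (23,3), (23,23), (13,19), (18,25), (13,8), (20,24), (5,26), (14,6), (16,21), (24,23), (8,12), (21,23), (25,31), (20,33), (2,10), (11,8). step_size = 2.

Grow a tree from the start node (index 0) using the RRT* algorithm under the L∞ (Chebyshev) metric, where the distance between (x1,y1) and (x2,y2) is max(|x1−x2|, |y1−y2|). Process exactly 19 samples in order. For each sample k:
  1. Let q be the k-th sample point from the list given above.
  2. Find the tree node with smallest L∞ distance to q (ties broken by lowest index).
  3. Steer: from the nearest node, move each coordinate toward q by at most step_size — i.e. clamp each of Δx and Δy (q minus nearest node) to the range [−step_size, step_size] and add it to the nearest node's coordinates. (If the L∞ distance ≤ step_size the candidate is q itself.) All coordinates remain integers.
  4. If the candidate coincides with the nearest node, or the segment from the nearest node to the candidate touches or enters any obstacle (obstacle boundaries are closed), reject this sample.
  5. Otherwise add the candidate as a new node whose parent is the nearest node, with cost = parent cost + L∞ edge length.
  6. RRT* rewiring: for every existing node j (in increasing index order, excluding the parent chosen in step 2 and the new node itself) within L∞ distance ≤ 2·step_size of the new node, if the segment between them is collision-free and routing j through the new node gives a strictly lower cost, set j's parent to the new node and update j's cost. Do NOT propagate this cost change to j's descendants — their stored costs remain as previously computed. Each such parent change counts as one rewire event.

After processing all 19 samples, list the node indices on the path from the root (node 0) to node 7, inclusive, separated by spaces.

Path: 0 1 2 3 5 6 7

1. q=(24,26) nearest=0 d=25 new=(2,3) → add node 1 parent=0 cost=2
2. q=(1,27) nearest=1 d=24 new=(1,5) → add node 2 parent=1 cost=4
3. q=(3,7) nearest=2 d=2 new=(3,7) → add node 3 parent=2 cost=6
4. q=(23,3) nearest=3 d=20 new=(5,5) → add node 4 parent=3 cost=8
5. q=(23,23) nearest=4 d=18 new=(7,7) → blocked by [5,7]×[6,8], reject
6. q=(13,19) nearest=3 d=12 new=(5,9) → add node 5 parent=3 cost=8
7. q=(18,25) nearest=5 d=16 new=(7,11) → add node 6 parent=5 cost=10
8. q=(13,8) nearest=6 d=6 new=(9,9) → add node 7 parent=6 cost=12
9. q=(20,24) nearest=6 d=13 new=(9,13) → add node 8 parent=6 cost=12
10. q=(5,26) nearest=8 d=13 new=(7,15) → add node 9 parent=8 cost=14
11. q=(14,6) nearest=7 d=5 new=(11,7) → blocked by [8,14]×[4,7], reject
12. q=(16,21) nearest=8 d=8 new=(11,15) → add node 10 parent=8 cost=14
13. q=(24,23) nearest=10 d=13 new=(13,17) → blocked by [9,12]×[16,19], reject
14. q=(8,12) nearest=6 d=1 new=(8,12) → add node 11 parent=6 cost=11
15. q=(21,23) nearest=10 d=10 new=(13,17) → blocked by [9,12]×[16,19], reject
16. q=(25,31) nearest=10 d=16 new=(13,17) → blocked by [9,12]×[16,19], reject
17. q=(20,33) nearest=9 d=18 new=(9,17) → blocked by [9,12]×[16,19], reject
18. q=(2,10) nearest=3 d=3 new=(2,9) → add node 12 parent=3 cost=8
19. q=(11,8) nearest=7 d=2 new=(11,8) → add node 13 parent=7 cost=14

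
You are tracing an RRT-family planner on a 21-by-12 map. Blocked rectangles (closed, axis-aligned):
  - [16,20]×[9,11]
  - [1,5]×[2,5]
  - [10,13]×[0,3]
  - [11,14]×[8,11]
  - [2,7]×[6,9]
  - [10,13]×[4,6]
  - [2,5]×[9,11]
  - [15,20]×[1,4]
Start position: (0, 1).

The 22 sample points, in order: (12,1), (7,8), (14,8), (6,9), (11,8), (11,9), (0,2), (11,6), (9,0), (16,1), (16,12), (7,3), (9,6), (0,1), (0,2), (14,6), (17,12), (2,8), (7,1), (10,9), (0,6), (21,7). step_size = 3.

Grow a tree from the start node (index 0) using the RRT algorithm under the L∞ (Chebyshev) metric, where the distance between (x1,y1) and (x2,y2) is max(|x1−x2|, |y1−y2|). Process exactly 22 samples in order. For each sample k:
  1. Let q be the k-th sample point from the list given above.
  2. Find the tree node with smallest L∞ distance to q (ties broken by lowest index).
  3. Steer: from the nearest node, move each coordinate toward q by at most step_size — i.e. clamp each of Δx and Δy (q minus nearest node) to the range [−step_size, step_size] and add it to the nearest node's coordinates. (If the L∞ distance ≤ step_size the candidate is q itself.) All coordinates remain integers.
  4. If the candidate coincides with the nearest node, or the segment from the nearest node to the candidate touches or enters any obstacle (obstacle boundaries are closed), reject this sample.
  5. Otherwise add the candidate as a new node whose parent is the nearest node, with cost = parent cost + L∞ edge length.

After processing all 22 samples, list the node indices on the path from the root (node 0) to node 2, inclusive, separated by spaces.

Path: 0 2

1. q=(12,1) nearest=0 d=12 new=(3,1) → add node 1 parent=0 cost=3
2. q=(7,8) nearest=0 d=7 new=(3,4) → blocked by [1,5]×[2,5], reject
3. q=(14,8) nearest=1 d=11 new=(6,4) → blocked by [1,5]×[2,5], reject
4. q=(6,9) nearest=0 d=8 new=(3,4) → blocked by [1,5]×[2,5], reject
5. q=(11,8) nearest=1 d=8 new=(6,4) → blocked by [1,5]×[2,5], reject
6. q=(11,9) nearest=1 d=8 new=(6,4) → blocked by [1,5]×[2,5], reject
7. q=(0,2) nearest=0 d=1 new=(0,2) → add node 2 parent=0 cost=1
8. q=(11,6) nearest=1 d=8 new=(6,4) → blocked by [1,5]×[2,5], reject
9. q=(9,0) nearest=1 d=6 new=(6,0) → add node 3 parent=1 cost=6
10. q=(16,1) nearest=3 d=10 new=(9,1) → add node 4 parent=3 cost=9
11. q=(16,12) nearest=4 d=11 new=(12,4) → blocked by [10,13]×[0,3], reject
12. q=(7,3) nearest=4 d=2 new=(7,3) → add node 5 parent=4 cost=11
13. q=(9,6) nearest=5 d=3 new=(9,6) → add node 6 parent=5 cost=14
14. q=(0,1) nearest=0 d=0 → coincident, reject
15. q=(0,2) nearest=2 d=0 → coincident, reject
16. q=(14,6) nearest=4 d=5 new=(12,4) → blocked by [10,13]×[0,3], reject
17. q=(17,12) nearest=6 d=8 new=(12,9) → blocked by [11,14]×[8,11], reject
18. q=(2,8) nearest=5 d=5 new=(4,6) → blocked by [1,5]×[2,5], reject
19. q=(7,1) nearest=3 d=1 new=(7,1) → add node 7 parent=3 cost=7
20. q=(10,9) nearest=6 d=3 new=(10,9) → add node 8 parent=6 cost=17
21. q=(0,6) nearest=2 d=4 new=(0,5) → add node 9 parent=2 cost=4
22. q=(21,7) nearest=8 d=11 new=(13,7) → blocked by [11,14]×[8,11], reject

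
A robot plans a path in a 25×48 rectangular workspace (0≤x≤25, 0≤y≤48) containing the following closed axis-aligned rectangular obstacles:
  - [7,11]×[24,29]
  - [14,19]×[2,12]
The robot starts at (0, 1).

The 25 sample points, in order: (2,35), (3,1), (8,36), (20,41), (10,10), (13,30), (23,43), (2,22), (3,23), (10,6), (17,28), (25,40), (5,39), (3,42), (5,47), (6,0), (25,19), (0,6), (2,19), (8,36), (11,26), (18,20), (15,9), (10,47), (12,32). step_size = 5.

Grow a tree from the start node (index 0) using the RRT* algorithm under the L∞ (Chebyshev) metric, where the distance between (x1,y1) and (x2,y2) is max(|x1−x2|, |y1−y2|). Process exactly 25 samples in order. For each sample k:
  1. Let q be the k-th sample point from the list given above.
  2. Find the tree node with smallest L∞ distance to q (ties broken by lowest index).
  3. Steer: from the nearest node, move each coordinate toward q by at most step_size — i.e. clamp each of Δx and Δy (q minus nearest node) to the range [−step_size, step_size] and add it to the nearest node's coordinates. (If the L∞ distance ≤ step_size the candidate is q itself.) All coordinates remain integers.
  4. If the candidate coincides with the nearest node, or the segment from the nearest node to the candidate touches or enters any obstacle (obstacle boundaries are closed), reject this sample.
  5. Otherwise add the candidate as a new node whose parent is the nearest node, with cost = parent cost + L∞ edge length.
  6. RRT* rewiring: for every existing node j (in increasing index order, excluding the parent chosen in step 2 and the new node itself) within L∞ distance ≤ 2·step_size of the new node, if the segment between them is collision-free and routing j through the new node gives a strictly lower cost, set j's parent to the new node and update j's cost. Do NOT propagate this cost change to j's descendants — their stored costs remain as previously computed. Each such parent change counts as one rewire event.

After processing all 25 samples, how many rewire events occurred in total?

Rewire events: 2

1. q=(2,35) nearest=0 d=34 new=(2,6) → add node 1 parent=0 cost=5
2. q=(3,1) nearest=0 d=3 new=(3,1) → add node 2 parent=0 cost=3
3. q=(8,36) nearest=1 d=30 new=(7,11) → add node 3 parent=1 cost=10
4. q=(20,41) nearest=3 d=30 new=(12,16) → add node 4 parent=3 cost=15
5. q=(10,10) nearest=3 d=3 new=(10,10) → add node 5 parent=3 cost=13
6. q=(13,30) nearest=4 d=14 new=(13,21) → add node 6 parent=4 cost=20
7. q=(23,43) nearest=6 d=22 new=(18,26) → add node 7 parent=6 cost=25
8. q=(2,22) nearest=4 d=10 new=(7,21) → add node 8 parent=4 cost=20
9. q=(3,23) nearest=8 d=4 new=(3,23) → add node 9 parent=8 cost=24
10. q=(10,6) nearest=5 d=4 new=(10,6) → add node 10 parent=5 cost=17
11. q=(17,28) nearest=7 d=2 new=(17,28) → add node 11 parent=7 cost=27
12. q=(25,40) nearest=11 d=12 new=(22,33) → add node 12 parent=11 cost=32
13. q=(5,39) nearest=11 d=12 new=(12,33) → add node 13 parent=11 cost=32
14. q=(3,42) nearest=13 d=9 new=(7,38) → add node 14 parent=13 cost=37
15. q=(5,47) nearest=14 d=9 new=(5,43) → add node 15 parent=14 cost=42
16. q=(6,0) nearest=2 d=3 new=(6,0) → add node 16 parent=2 cost=6; rewire 10→16 (12<17)
17. q=(25,19) nearest=7 d=7 new=(23,21) → add node 17 parent=7 cost=30
18. q=(0,6) nearest=1 d=2 new=(0,6) → add node 18 parent=1 cost=7
19. q=(2,19) nearest=9 d=4 new=(2,19) → add node 19 parent=9 cost=28
20. q=(8,36) nearest=14 d=2 new=(8,36) → add node 20 parent=14 cost=39
21. q=(11,26) nearest=6 d=5 new=(11,26) → blocked by [7,11]×[24,29], reject
22. q=(18,20) nearest=6 d=5 new=(18,20) → add node 21 parent=6 cost=25
23. q=(15,9) nearest=5 d=5 new=(15,9) → blocked by [14,19]×[2,12], reject
24. q=(10,47) nearest=15 d=5 new=(10,47) → add node 22 parent=15 cost=47
25. q=(12,32) nearest=13 d=1 new=(12,32) → add node 23 parent=13 cost=33; rewire 20→23 (37<39)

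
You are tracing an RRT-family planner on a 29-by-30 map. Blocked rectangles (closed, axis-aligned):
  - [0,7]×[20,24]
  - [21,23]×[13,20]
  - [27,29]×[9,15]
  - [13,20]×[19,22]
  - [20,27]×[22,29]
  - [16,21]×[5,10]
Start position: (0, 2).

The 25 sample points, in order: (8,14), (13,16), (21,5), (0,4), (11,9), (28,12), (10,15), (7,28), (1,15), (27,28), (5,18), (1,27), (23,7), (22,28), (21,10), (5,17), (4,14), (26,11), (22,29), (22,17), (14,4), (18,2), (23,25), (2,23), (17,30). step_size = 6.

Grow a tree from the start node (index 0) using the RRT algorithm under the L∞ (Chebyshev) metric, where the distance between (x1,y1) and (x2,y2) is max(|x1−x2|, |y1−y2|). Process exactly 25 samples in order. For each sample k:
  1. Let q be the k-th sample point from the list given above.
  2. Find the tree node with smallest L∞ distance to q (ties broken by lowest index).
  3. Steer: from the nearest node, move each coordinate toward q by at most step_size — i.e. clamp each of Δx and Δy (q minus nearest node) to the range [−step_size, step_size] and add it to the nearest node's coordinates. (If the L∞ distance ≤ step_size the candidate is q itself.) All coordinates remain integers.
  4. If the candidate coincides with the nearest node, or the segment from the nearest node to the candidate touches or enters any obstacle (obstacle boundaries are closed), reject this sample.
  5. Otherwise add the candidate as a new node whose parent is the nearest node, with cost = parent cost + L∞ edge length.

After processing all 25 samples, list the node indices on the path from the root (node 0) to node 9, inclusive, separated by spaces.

1. q=(8,14) nearest=0 d=12 new=(6,8) → add node 1 parent=0 cost=6
2. q=(13,16) nearest=1 d=8 new=(12,14) → add node 2 parent=1 cost=12
3. q=(21,5) nearest=2 d=9 new=(18,8) → blocked by [16,21]×[5,10], reject
4. q=(0,4) nearest=0 d=2 new=(0,4) → add node 3 parent=0 cost=2
5. q=(11,9) nearest=1 d=5 new=(11,9) → add node 4 parent=1 cost=11
6. q=(28,12) nearest=2 d=16 new=(18,12) → add node 5 parent=2 cost=18
7. q=(10,15) nearest=2 d=2 new=(10,15) → add node 6 parent=2 cost=14
8. q=(7,28) nearest=6 d=13 new=(7,21) → blocked by [0,7]×[20,24], reject
9. q=(1,15) nearest=1 d=7 new=(1,14) → add node 7 parent=1 cost=12
10. q=(27,28) nearest=2 d=15 new=(18,20) → blocked by [13,20]×[19,22], reject
11. q=(5,18) nearest=7 d=4 new=(5,18) → add node 8 parent=7 cost=16
12. q=(1,27) nearest=8 d=9 new=(1,24) → blocked by [0,7]×[20,24], reject
13. q=(23,7) nearest=5 d=5 new=(23,7) → blocked by [16,21]×[5,10], reject
14. q=(22,28) nearest=6 d=13 new=(16,21) → blocked by [13,20]×[19,22], reject
15. q=(21,10) nearest=5 d=3 new=(21,10) → blocked by [16,21]×[5,10], reject
16. q=(5,17) nearest=8 d=1 new=(5,17) → add node 9 parent=8 cost=17
17. q=(4,14) nearest=7 d=3 new=(4,14) → add node 10 parent=7 cost=15
18. q=(26,11) nearest=5 d=8 new=(24,11) → add node 11 parent=5 cost=24
19. q=(22,29) nearest=6 d=14 new=(16,21) → blocked by [13,20]×[19,22], reject
20. q=(22,17) nearest=5 d=5 new=(22,17) → blocked by [21,23]×[13,20], reject
21. q=(14,4) nearest=4 d=5 new=(14,4) → add node 12 parent=4 cost=16
22. q=(18,2) nearest=12 d=4 new=(18,2) → add node 13 parent=12 cost=20
23. q=(23,25) nearest=2 d=11 new=(18,20) → blocked by [13,20]×[19,22], reject
24. q=(2,23) nearest=8 d=5 new=(2,23) → blocked by [0,7]×[20,24], reject
25. q=(17,30) nearest=8 d=12 new=(11,24) → blocked by [0,7]×[20,24], reject

Path: 0 1 7 8 9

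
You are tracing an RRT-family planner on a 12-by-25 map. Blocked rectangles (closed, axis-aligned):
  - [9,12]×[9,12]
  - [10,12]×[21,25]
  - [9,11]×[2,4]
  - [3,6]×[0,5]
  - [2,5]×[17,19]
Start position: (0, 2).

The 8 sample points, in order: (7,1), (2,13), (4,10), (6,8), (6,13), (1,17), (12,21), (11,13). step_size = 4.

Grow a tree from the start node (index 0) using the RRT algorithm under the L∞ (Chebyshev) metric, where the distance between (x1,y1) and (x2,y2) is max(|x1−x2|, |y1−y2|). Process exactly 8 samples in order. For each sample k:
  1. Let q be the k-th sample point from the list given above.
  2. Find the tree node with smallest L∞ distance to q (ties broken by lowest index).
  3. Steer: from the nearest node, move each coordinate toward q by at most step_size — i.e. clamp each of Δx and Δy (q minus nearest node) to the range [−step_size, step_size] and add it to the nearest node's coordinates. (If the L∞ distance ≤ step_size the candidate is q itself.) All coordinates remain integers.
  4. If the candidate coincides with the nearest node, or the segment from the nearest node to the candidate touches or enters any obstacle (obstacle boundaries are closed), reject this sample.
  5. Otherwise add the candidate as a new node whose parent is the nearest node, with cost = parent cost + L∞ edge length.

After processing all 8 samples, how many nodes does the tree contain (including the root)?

1. q=(7,1) nearest=0 d=7 new=(4,1) → blocked by [3,6]×[0,5], reject
2. q=(2,13) nearest=0 d=11 new=(2,6) → add node 1 parent=0 cost=4
3. q=(4,10) nearest=1 d=4 new=(4,10) → add node 2 parent=1 cost=8
4. q=(6,8) nearest=2 d=2 new=(6,8) → add node 3 parent=2 cost=10
5. q=(6,13) nearest=2 d=3 new=(6,13) → add node 4 parent=2 cost=11
6. q=(1,17) nearest=4 d=5 new=(2,17) → blocked by [2,5]×[17,19], reject
7. q=(12,21) nearest=4 d=8 new=(10,17) → add node 5 parent=4 cost=15
8. q=(11,13) nearest=5 d=4 new=(11,13) → add node 6 parent=5 cost=19

Node count: 7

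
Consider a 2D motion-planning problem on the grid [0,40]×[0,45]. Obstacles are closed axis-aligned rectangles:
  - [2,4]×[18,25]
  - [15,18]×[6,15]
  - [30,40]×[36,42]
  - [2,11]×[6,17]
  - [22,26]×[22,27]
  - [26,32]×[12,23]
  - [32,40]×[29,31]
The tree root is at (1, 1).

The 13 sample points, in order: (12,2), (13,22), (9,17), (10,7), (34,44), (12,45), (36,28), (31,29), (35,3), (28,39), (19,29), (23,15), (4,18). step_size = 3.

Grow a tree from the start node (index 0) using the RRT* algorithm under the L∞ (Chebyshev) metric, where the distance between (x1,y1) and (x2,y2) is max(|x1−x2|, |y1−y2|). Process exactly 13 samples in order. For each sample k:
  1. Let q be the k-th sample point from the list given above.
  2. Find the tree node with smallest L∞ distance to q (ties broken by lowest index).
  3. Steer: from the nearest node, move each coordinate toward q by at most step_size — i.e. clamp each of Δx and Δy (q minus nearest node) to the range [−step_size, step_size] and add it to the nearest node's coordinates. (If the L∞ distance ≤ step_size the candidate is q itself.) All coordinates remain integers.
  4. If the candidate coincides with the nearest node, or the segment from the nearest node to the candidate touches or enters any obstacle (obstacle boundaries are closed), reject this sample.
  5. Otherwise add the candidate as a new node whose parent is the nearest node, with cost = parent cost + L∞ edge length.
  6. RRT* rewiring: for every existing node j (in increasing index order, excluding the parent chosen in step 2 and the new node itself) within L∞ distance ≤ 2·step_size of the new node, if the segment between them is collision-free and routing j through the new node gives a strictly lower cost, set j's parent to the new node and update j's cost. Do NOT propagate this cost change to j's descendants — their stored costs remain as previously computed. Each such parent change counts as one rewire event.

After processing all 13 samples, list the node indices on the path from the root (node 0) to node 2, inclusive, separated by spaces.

1. q=(12,2) nearest=0 d=11 new=(4,2) → add node 1 parent=0 cost=3
2. q=(13,22) nearest=1 d=20 new=(7,5) → add node 2 parent=1 cost=6
3. q=(9,17) nearest=2 d=12 new=(9,8) → blocked by [2,11]×[6,17], reject
4. q=(10,7) nearest=2 d=3 new=(10,7) → blocked by [2,11]×[6,17], reject
5. q=(34,44) nearest=2 d=39 new=(10,8) → blocked by [2,11]×[6,17], reject
6. q=(12,45) nearest=2 d=40 new=(10,8) → blocked by [2,11]×[6,17], reject
7. q=(36,28) nearest=2 d=29 new=(10,8) → blocked by [2,11]×[6,17], reject
8. q=(31,29) nearest=2 d=24 new=(10,8) → blocked by [2,11]×[6,17], reject
9. q=(35,3) nearest=2 d=28 new=(10,3) → add node 3 parent=2 cost=9
10. q=(28,39) nearest=2 d=34 new=(10,8) → blocked by [2,11]×[6,17], reject
11. q=(19,29) nearest=2 d=24 new=(10,8) → blocked by [2,11]×[6,17], reject
12. q=(23,15) nearest=3 d=13 new=(13,6) → add node 4 parent=3 cost=12
13. q=(4,18) nearest=4 d=12 new=(10,9) → blocked by [2,11]×[6,17], reject

Path: 0 1 2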